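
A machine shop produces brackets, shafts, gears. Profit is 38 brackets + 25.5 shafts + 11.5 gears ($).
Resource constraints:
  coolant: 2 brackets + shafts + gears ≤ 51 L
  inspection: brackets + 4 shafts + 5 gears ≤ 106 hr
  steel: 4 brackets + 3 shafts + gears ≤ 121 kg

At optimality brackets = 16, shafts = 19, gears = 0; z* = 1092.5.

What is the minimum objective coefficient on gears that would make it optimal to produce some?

Binding: coolant and steel. Non-binding: inspection (14 unused).
Slack constraints have shadow price 0 (complementary slackness).
Dual feasibility on the basic columns requires 2·y_coolant + 4·y_steel = 38, 1·y_coolant + 3·y_steel = 25.5.
Solving: y_coolant = 6, y_steel = 6.5.
gears enters the basis when its profit ≥ yᵀa₃ = 6·1 + 6.5·1 = 12.5.

12.5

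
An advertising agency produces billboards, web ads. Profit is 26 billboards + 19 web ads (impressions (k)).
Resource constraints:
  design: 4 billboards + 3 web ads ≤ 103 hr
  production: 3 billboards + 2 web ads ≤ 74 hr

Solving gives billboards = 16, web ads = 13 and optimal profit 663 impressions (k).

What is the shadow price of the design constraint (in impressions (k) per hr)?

Check each constraint at x*: design 103/103 (tight); production 74/74 (tight).
Dual feasibility on the basic columns requires 4·y_design + 3·y_production = 26, 3·y_design + 2·y_production = 19.
→ y_design = 5 and y_production = 2.
Shadow price of design = 5.

5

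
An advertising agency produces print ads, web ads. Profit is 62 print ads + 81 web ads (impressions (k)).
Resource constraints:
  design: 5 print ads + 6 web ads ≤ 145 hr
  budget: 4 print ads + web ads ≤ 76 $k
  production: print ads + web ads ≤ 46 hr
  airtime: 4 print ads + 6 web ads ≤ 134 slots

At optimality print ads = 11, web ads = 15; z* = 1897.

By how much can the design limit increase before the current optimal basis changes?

Binding constraints: design, airtime. The basis is B = [[5,6],[4,6]] with det 6.
Per unit increase in design, x* moves by d = (1, -0.6667).
The basis stays optimal until budget becomes binding; allowable increase = 5.1 hr.

5.1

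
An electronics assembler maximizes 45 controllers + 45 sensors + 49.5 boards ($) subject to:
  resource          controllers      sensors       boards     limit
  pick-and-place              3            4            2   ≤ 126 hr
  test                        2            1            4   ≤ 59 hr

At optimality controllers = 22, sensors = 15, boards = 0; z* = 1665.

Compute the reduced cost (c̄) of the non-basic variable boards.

At the optimum: pick-and-place uses 126 of 126 (binding); test uses 59 of 59 (binding).
Dual feasibility on the basic columns requires 3·y_pick-and-place + 2·y_test = 45, 4·y_pick-and-place + 1·y_test = 45.
This yields shadow prices y_pick-and-place = 9, y_test = 9.
Reduced cost of boards: c₃ − yᵀa₃ = 49.5 − (9·2 + 9·4) = 49.5 − 54 = -4.5.

-4.5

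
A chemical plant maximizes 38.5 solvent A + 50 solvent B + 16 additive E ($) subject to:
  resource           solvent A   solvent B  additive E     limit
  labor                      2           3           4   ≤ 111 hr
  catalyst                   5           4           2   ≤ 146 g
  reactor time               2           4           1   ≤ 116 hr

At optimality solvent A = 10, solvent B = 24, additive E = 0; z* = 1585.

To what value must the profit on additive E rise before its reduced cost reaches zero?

17

Check each constraint at x*: labor 92/111 (slack 19); catalyst 146/146 (tight); reactor time 116/116 (tight).
Slack constraints have shadow price 0 (complementary slackness).
Dual feasibility on the basic columns requires 5·y_catalyst + 2·y_reactor time = 38.5, 4·y_catalyst + 4·y_reactor time = 50.
Solving: y_catalyst = 4.5, y_reactor time = 8.
additive E enters the basis when its profit ≥ yᵀa₃ = 4.5·2 + 8·1 = 17.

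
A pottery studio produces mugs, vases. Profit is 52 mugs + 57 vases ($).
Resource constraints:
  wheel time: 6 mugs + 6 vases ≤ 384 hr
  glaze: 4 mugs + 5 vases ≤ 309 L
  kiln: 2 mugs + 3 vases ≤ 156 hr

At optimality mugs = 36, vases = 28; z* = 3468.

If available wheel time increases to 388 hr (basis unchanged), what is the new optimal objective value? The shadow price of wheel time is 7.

Δb = 4, so new z* = 3468 + (7)·(4) = 3468 + 28 = 3496.

3496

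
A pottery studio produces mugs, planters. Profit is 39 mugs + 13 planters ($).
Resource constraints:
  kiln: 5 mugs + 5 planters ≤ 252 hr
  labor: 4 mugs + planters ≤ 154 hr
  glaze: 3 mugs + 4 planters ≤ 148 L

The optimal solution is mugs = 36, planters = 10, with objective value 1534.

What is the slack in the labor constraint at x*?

labor used = 4·36 + 1·10 = 154; slack = 154 − 154 = 0.

0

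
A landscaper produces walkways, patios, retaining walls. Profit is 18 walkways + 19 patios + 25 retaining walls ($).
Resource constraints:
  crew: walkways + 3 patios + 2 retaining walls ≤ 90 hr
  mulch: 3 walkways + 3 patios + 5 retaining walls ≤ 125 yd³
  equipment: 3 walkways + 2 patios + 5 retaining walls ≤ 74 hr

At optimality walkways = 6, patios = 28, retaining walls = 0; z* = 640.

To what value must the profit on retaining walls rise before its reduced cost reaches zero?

Check each constraint at x*: crew 90/90 (tight); mulch 102/125 (slack 23); equipment 74/74 (tight).
Slack constraints have shadow price 0 (complementary slackness).
The binding rows give the dual system: 1·y_crew + 3·y_equipment = 18 and 3·y_crew + 2·y_equipment = 19.
This yields shadow prices y_crew = 3, y_equipment = 5.
retaining walls enters the basis when its profit ≥ yᵀa₃ = 3·2 + 5·5 = 31.

31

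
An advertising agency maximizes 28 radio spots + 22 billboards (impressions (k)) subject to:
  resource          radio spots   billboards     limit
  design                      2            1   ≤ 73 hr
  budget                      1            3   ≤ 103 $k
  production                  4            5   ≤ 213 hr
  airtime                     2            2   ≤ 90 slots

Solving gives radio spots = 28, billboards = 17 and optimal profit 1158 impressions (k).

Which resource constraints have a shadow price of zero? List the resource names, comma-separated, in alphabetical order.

design: 73/73 (binding)
budget: 79/103 (slack 24)
production: 197/213 (slack 16)
airtime: 90/90 (binding)
By complementary slackness, a constraint with positive slack has shadow price 0 → budget, production.

budget, production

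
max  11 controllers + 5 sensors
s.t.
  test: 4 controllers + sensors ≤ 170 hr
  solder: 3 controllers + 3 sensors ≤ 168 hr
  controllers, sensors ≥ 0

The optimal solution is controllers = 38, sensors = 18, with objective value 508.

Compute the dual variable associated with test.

Check each constraint at x*: test 170/170 (tight); solder 168/168 (tight).
From A_Bᵀ y = c: 4·y_test + 3·y_solder = 11; 1·y_test + 3·y_solder = 5.
→ y_test = 2 and y_solder = 1.
Shadow price of test = 2.

2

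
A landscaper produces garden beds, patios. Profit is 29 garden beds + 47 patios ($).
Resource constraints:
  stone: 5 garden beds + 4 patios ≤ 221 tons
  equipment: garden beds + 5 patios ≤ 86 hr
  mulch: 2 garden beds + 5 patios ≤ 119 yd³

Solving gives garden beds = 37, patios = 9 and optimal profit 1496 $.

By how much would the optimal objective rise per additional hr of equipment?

0

Check each constraint at x*: stone 221/221 (tight); equipment 82/86 (slack 4); mulch 119/119 (tight).
By complementary slackness, y = 0 for the non-binding constraint.
The binding rows give the dual system: 5·y_stone + 2·y_mulch = 29 and 4·y_stone + 5·y_mulch = 47.
Solving: y_stone = 3, y_mulch = 7.
Shadow price of equipment = 0.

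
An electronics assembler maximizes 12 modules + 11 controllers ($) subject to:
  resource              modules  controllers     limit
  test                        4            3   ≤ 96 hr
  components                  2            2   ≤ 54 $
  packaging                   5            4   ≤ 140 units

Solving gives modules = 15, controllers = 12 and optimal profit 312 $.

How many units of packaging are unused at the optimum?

packaging used = 5·15 + 4·12 = 123; slack = 140 − 123 = 17.

17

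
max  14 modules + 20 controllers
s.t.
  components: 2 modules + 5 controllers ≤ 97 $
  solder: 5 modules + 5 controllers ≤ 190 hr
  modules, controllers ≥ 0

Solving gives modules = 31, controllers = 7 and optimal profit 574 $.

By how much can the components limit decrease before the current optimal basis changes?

21

Binding constraints: components, solder. The basis is B = [[2,5],[5,5]] with det -15.
Per unit decrease in components, x* moves by d = (0.3333, -0.3333).
The basis stays optimal until controllers reaches 0; allowable decrease = 21 $.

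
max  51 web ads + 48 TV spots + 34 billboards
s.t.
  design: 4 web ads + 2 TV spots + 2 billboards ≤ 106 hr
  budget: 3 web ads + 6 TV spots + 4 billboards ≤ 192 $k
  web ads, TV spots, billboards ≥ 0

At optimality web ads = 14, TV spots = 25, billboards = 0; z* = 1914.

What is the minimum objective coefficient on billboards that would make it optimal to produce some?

Both design and budget are binding at x*.
From A_Bᵀ y = c: 4·y_design + 3·y_budget = 51; 2·y_design + 6·y_budget = 48.
This yields shadow prices y_design = 9, y_budget = 5.
billboards enters the basis when its profit ≥ yᵀa₃ = 9·2 + 5·4 = 38.

38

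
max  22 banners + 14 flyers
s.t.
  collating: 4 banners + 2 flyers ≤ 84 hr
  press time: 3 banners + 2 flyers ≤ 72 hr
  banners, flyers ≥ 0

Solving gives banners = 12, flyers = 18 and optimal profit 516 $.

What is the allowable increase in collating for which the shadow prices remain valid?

12

Binding constraints: collating, press time. The basis is B = [[4,2],[3,2]] with det 2.
Per unit increase in collating, x* moves by d = (1, -1.5).
The basis stays optimal until flyers reaches 0; allowable increase = 12 hr.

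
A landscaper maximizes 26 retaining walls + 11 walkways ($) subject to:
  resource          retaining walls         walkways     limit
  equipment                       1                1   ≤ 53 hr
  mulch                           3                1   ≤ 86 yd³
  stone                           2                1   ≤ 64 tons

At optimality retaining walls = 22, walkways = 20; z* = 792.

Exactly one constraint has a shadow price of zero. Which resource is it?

equipment

equipment: 42/53 (slack 11)
mulch: 86/86 (binding)
stone: 64/64 (binding)
By complementary slackness, a constraint with positive slack has shadow price 0 → equipment.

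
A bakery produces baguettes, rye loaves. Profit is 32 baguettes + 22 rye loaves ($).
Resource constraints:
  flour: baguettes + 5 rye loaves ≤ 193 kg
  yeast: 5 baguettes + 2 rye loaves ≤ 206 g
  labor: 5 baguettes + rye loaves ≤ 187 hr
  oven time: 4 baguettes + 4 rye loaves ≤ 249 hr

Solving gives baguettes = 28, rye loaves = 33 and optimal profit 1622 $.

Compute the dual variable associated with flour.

Binding: flour and yeast. Non-binding: labor (14 unused), oven time (5 unused).
Slack constraints have shadow price 0 (complementary slackness).
From A_Bᵀ y = c: 1·y_flour + 5·y_yeast = 32; 5·y_flour + 2·y_yeast = 22.
Solving: y_flour = 2, y_yeast = 6.
Shadow price of flour = 2.

2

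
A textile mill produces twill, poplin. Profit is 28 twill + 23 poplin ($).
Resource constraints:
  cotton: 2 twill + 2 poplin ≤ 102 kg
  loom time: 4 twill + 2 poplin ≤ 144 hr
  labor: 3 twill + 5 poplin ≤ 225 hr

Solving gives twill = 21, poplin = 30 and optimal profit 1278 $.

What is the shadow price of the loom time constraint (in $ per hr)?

At the optimum: cotton uses 102 of 102 (binding); loom time uses 144 of 144 (binding); labor uses 213 of 225 (slack = 12).
Slack constraints have shadow price 0 (complementary slackness).
Dual feasibility on the basic columns requires 2·y_cotton + 4·y_loom time = 28, 2·y_cotton + 2·y_loom time = 23.
This yields shadow prices y_cotton = 9, y_loom time = 2.5.
Shadow price of loom time = 2.5.

2.5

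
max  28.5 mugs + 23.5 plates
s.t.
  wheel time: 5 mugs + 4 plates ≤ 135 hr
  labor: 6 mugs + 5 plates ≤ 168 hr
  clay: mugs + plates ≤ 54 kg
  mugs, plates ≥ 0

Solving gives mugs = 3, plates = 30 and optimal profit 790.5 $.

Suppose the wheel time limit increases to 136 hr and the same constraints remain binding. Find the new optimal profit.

Check each constraint at x*: wheel time 135/135 (tight); labor 168/168 (tight); clay 33/54 (slack 21).
By complementary slackness, y = 0 for the non-binding constraint.
The binding rows give the dual system: 5·y_wheel time + 6·y_labor = 28.5 and 4·y_wheel time + 5·y_labor = 23.5.
This yields shadow prices y_wheel time = 1.5, y_labor = 3.5.
Δz = y_wheel time·Δb = 1.5 × (1) = 1.5, so new z* = 790.5 + 1.5 = 792.

792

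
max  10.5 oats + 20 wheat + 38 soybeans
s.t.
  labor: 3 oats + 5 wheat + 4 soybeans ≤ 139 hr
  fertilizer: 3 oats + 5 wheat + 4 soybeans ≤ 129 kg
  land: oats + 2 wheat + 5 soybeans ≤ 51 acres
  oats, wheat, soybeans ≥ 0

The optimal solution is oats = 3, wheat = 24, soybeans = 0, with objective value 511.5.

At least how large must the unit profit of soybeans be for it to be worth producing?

41.5

Check each constraint at x*: labor 129/139 (slack 10); fertilizer 129/129 (tight); land 51/51 (tight).
Slack constraints have shadow price 0 (complementary slackness).
The binding rows give the dual system: 3·y_fertilizer + 1·y_land = 10.5 and 5·y_fertilizer + 2·y_land = 20.
Solving: y_fertilizer = 1, y_land = 7.5.
soybeans enters the basis when its profit ≥ yᵀa₃ = 1·4 + 7.5·5 = 41.5.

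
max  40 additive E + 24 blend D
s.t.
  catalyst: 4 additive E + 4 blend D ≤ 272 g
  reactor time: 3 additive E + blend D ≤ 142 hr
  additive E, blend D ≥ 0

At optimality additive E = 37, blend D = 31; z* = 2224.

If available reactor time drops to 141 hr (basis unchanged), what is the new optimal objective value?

Check each constraint at x*: catalyst 272/272 (tight); reactor time 142/142 (tight).
From A_Bᵀ y = c: 4·y_catalyst + 3·y_reactor time = 40; 4·y_catalyst + 1·y_reactor time = 24.
→ y_catalyst = 4 and y_reactor time = 8.
Δz = y_reactor time·Δb = 8 × (-1) = -8, so new z* = 2224 − 8 = 2216.

2216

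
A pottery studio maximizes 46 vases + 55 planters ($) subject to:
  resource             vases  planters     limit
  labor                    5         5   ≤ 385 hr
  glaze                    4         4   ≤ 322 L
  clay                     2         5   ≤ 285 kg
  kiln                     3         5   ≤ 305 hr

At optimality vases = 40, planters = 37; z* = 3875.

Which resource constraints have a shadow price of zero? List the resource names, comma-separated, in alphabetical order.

labor: 385/385 (binding)
glaze: 308/322 (slack 14)
clay: 265/285 (slack 20)
kiln: 305/305 (binding)
By complementary slackness, a constraint with positive slack has shadow price 0 → clay, glaze.

clay, glaze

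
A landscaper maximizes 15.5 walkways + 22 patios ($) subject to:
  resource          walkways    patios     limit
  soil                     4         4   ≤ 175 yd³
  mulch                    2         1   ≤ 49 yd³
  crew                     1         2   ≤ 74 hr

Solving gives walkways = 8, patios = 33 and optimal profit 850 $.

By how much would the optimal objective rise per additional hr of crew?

9.5

Binding: mulch and crew. Non-binding: soil (11 unused).
By complementary slackness, y = 0 for the non-binding constraint.
The binding rows give the dual system: 2·y_mulch + 1·y_crew = 15.5 and 1·y_mulch + 2·y_crew = 22.
→ y_mulch = 3 and y_crew = 9.5.
Shadow price of crew = 9.5.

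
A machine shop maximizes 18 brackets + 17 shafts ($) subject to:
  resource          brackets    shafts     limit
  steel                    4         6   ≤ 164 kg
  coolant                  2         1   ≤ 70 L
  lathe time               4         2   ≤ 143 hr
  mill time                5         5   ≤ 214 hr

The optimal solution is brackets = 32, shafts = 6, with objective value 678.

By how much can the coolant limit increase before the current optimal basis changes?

1.5

Binding constraints: steel, coolant. The basis is B = [[4,6],[2,1]] with det -8.
Per unit increase in coolant, x* moves by d = (0.75, -0.5).
The basis stays optimal until lathe time becomes binding; allowable increase = 1.5 L.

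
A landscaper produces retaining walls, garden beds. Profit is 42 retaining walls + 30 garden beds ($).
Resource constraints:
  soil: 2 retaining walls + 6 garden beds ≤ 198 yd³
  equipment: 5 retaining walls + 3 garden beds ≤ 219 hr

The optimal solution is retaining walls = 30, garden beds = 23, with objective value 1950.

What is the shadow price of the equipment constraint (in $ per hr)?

8

Check each constraint at x*: soil 198/198 (tight); equipment 219/219 (tight).
The binding rows give the dual system: 2·y_soil + 5·y_equipment = 42 and 6·y_soil + 3·y_equipment = 30.
This yields shadow prices y_soil = 1, y_equipment = 8.
Shadow price of equipment = 8.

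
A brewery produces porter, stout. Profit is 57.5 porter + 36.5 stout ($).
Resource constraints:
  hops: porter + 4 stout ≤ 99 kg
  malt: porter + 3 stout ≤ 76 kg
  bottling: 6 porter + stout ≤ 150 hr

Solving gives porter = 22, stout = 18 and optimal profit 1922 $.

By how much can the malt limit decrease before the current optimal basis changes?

Binding constraints: malt, bottling. The basis is B = [[1,3],[6,1]] with det -17.
Per unit decrease in malt, x* moves by d = (0.0588, -0.3529).
The basis stays optimal until stout reaches 0; allowable decrease = 51 kg.

51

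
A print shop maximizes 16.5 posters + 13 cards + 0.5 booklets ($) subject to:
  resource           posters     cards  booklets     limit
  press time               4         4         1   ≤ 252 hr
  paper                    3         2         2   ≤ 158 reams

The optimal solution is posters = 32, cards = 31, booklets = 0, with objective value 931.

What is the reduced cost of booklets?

Both press time and paper are binding at x*.
The binding rows give the dual system: 4·y_press time + 3·y_paper = 16.5 and 4·y_press time + 2·y_paper = 13.
This yields shadow prices y_press time = 1.5, y_paper = 3.5.
Reduced cost of booklets: c₃ − yᵀa₃ = 0.5 − (1.5·1 + 3.5·2) = 0.5 − 8.5 = -8.

-8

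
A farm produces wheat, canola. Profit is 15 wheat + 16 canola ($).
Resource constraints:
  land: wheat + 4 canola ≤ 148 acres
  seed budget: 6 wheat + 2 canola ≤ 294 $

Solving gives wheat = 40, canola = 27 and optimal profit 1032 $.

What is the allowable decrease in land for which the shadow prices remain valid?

99

Binding constraints: land, seed budget. The basis is B = [[1,4],[6,2]] with det -22.
Per unit decrease in land, x* moves by d = (0.0909, -0.2727).
The basis stays optimal until canola reaches 0; allowable decrease = 99 acres.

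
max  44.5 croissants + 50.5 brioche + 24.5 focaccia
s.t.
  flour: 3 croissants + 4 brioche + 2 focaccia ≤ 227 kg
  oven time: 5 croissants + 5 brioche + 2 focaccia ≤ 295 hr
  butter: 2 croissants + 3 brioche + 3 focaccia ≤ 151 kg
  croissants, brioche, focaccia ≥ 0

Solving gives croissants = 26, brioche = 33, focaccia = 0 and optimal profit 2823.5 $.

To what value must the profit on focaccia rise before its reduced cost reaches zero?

Check each constraint at x*: flour 210/227 (slack 17); oven time 295/295 (tight); butter 151/151 (tight).
Slack constraints have shadow price 0 (complementary slackness).
The binding rows give the dual system: 5·y_oven time + 2·y_butter = 44.5 and 5·y_oven time + 3·y_butter = 50.5.
This yields shadow prices y_oven time = 6.5, y_butter = 6.
focaccia enters the basis when its profit ≥ yᵀa₃ = 6.5·2 + 6·3 = 31.

31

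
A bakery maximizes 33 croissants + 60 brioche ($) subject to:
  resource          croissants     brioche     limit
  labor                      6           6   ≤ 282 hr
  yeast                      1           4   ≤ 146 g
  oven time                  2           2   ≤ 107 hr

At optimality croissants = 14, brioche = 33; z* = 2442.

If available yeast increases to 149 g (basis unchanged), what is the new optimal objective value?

2469

Binding: labor and yeast. Non-binding: oven time (13 unused).
Slack constraints have shadow price 0 (complementary slackness).
From A_Bᵀ y = c: 6·y_labor + 1·y_yeast = 33; 6·y_labor + 4·y_yeast = 60.
→ y_labor = 4 and y_yeast = 9.
Δz = y_yeast·Δb = 9 × (3) = 27, so new z* = 2442 + 27 = 2469.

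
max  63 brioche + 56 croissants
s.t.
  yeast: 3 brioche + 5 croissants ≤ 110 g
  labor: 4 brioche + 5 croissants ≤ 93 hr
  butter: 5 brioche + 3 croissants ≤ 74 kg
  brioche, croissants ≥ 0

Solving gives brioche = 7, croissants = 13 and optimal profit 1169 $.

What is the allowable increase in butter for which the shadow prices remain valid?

Binding constraints: labor, butter. The basis is B = [[4,5],[5,3]] with det -13.
Per unit increase in butter, x* moves by d = (0.3846, -0.3077).
The basis stays optimal until croissants reaches 0; allowable increase = 42.25 kg.

42.25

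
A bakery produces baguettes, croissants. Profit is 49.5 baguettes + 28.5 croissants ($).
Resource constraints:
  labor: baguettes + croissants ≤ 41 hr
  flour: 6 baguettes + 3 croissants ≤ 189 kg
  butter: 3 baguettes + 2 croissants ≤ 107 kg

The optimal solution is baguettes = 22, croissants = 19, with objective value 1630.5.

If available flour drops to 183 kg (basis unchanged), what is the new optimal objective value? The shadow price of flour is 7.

Δb = -6, so new z* = 1630.5 + (7)·(-6) = 1630.5 − 42 = 1588.5.

1588.5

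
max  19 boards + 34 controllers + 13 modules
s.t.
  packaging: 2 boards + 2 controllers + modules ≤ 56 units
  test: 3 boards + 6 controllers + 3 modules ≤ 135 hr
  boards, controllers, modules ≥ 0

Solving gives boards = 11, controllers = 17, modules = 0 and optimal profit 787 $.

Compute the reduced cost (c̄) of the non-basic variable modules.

Both packaging and test are binding at x*.
The binding rows give the dual system: 2·y_packaging + 3·y_test = 19 and 2·y_packaging + 6·y_test = 34.
Solving: y_packaging = 2, y_test = 5.
Reduced cost of modules: c₃ − yᵀa₃ = 13 − (2·1 + 5·3) = 13 − 17 = -4.

-4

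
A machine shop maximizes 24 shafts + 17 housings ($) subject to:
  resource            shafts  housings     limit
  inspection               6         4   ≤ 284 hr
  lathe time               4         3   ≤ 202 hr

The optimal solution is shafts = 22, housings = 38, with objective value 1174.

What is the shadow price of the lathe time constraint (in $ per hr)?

3

Check each constraint at x*: inspection 284/284 (tight); lathe time 202/202 (tight).
The binding rows give the dual system: 6·y_inspection + 4·y_lathe time = 24 and 4·y_inspection + 3·y_lathe time = 17.
→ y_inspection = 2 and y_lathe time = 3.
Shadow price of lathe time = 3.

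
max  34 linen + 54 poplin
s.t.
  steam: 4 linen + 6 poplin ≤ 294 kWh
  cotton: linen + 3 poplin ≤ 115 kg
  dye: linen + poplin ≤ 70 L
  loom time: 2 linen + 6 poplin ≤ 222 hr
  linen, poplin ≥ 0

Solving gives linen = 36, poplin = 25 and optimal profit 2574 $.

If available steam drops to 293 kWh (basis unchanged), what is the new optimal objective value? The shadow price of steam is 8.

Δb = -1, so new z* = 2574 + (8)·(-1) = 2574 − 8 = 2566.

2566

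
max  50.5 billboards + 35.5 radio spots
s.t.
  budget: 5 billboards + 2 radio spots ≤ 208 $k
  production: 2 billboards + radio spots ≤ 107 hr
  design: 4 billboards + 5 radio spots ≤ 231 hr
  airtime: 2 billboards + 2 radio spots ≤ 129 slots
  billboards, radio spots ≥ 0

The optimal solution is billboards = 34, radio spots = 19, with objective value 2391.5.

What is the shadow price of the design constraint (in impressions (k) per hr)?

4.5

Binding: budget and design. Non-binding: production (20 unused), airtime (23 unused).
By complementary slackness, y = 0 for the non-binding constraints.
The binding rows give the dual system: 5·y_budget + 4·y_design = 50.5 and 2·y_budget + 5·y_design = 35.5.
This yields shadow prices y_budget = 6.5, y_design = 4.5.
Shadow price of design = 4.5.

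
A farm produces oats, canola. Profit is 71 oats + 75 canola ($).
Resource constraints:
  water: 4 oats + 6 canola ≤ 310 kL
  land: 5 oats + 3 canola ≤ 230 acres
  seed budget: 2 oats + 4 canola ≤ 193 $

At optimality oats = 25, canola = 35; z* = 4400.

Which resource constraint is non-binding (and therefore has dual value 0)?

seed budget

water: 310/310 (binding)
land: 230/230 (binding)
seed budget: 190/193 (slack 3)
By complementary slackness, a constraint with positive slack has shadow price 0 → seed budget.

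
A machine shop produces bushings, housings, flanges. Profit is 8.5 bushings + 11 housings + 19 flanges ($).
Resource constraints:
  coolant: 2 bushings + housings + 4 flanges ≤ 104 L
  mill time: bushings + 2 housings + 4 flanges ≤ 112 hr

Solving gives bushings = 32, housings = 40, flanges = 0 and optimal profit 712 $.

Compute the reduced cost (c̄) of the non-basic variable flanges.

-7

Both coolant and mill time are binding at x*.
From A_Bᵀ y = c: 2·y_coolant + 1·y_mill time = 8.5; 1·y_coolant + 2·y_mill time = 11.
Solving: y_coolant = 2, y_mill time = 4.5.
Reduced cost of flanges: c₃ − yᵀa₃ = 19 − (2·4 + 4.5·4) = 19 − 26 = -7.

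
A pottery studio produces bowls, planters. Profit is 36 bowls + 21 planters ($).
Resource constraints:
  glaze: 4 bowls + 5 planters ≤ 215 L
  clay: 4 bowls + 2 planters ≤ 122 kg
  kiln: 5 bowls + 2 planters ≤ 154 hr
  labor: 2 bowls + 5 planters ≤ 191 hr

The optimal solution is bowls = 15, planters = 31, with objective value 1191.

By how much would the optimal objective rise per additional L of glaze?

1

Binding: glaze and clay. Non-binding: kiln (17 unused), labor (6 unused).
By complementary slackness, y = 0 for the non-binding constraints.
Dual feasibility on the basic columns requires 4·y_glaze + 4·y_clay = 36, 5·y_glaze + 2·y_clay = 21.
This yields shadow prices y_glaze = 1, y_clay = 8.
Shadow price of glaze = 1.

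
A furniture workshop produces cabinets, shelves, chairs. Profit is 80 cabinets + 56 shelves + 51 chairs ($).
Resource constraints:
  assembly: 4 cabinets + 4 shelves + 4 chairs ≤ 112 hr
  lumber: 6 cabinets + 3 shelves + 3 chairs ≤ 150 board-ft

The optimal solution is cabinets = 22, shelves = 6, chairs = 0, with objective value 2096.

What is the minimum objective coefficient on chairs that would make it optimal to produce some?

56

Both assembly and lumber are binding at x*.
The binding rows give the dual system: 4·y_assembly + 6·y_lumber = 80 and 4·y_assembly + 3·y_lumber = 56.
Solving: y_assembly = 8, y_lumber = 8.
chairs enters the basis when its profit ≥ yᵀa₃ = 8·4 + 8·3 = 56.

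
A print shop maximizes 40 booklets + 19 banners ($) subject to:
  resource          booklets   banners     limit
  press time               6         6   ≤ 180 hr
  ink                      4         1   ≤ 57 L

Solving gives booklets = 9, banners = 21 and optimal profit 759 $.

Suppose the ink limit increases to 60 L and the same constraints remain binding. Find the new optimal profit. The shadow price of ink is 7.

Δb = 3, so new z* = 759 + (7)·(3) = 759 + 21 = 780.

780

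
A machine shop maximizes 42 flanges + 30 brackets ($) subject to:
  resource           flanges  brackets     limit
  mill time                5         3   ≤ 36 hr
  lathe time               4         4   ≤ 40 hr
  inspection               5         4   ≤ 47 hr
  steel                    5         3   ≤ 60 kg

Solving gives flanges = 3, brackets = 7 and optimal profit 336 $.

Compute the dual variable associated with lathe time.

At the optimum: mill time uses 36 of 36 (binding); lathe time uses 40 of 40 (binding); inspection uses 43 of 47 (slack = 4); steel uses 36 of 60 (slack = 24).
Since inspection, steel are not tight, their duals are 0.
From A_Bᵀ y = c: 5·y_mill time + 4·y_lathe time = 42; 3·y_mill time + 4·y_lathe time = 30.
Solving: y_mill time = 6, y_lathe time = 3.
Shadow price of lathe time = 3.

3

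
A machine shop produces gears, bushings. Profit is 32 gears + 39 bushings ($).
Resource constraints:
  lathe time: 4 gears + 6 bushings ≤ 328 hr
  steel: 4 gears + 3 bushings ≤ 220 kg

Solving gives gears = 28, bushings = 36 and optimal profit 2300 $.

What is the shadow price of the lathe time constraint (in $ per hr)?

Check each constraint at x*: lathe time 328/328 (tight); steel 220/220 (tight).
From A_Bᵀ y = c: 4·y_lathe time + 4·y_steel = 32; 6·y_lathe time + 3·y_steel = 39.
Solving: y_lathe time = 5, y_steel = 3.
Shadow price of lathe time = 5.

5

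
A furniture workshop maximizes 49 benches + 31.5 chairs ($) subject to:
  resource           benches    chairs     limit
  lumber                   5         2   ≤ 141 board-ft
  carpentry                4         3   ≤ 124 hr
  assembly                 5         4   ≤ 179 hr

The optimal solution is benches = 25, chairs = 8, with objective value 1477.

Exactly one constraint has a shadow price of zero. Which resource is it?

assembly

lumber: 141/141 (binding)
carpentry: 124/124 (binding)
assembly: 157/179 (slack 22)
By complementary slackness, a constraint with positive slack has shadow price 0 → assembly.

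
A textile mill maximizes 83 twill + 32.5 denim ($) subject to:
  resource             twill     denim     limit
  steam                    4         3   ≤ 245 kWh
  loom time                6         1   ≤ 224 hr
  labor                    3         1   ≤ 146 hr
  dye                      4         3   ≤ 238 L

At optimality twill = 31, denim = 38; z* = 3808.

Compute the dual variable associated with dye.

Binding: loom time and dye. Non-binding: steam (7 unused), labor (15 unused).
Since steam, labor are not tight, their duals are 0.
From A_Bᵀ y = c: 6·y_loom time + 4·y_dye = 83; 1·y_loom time + 3·y_dye = 32.5.
→ y_loom time = 8.5 and y_dye = 8.
Shadow price of dye = 8.

8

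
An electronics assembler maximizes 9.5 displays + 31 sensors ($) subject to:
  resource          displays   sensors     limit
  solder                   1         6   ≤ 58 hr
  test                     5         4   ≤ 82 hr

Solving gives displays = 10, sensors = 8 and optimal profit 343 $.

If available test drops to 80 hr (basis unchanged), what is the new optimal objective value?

At the optimum: solder uses 58 of 58 (binding); test uses 82 of 82 (binding).
Dual feasibility on the basic columns requires 1·y_solder + 5·y_test = 9.5, 6·y_solder + 4·y_test = 31.
Solving: y_solder = 4.5, y_test = 1.
Δz = y_test·Δb = 1 × (-2) = -2, so new z* = 343 − 2 = 341.

341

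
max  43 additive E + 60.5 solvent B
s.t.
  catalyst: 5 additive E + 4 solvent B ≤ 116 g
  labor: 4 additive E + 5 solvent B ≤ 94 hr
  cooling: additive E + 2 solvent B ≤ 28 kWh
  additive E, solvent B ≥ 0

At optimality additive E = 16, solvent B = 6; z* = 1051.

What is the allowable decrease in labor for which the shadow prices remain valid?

Binding constraints: labor, cooling. The basis is B = [[4,5],[1,2]] with det 3.
Per unit decrease in labor, x* moves by d = (-0.6667, 0.3333).
The basis stays optimal until additive E reaches 0; allowable decrease = 24 hr.

24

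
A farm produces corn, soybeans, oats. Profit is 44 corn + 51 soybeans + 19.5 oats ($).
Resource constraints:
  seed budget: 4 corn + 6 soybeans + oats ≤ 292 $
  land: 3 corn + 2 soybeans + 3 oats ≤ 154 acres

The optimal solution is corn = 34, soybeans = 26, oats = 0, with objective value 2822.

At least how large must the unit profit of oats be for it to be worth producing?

24.5

Check each constraint at x*: seed budget 292/292 (tight); land 154/154 (tight).
The binding rows give the dual system: 4·y_seed budget + 3·y_land = 44 and 6·y_seed budget + 2·y_land = 51.
Solving: y_seed budget = 6.5, y_land = 6.
oats enters the basis when its profit ≥ yᵀa₃ = 6.5·1 + 6·3 = 24.5.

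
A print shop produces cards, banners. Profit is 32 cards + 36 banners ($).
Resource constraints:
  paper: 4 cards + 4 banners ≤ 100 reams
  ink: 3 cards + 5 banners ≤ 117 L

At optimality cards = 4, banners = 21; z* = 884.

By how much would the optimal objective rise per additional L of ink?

At the optimum: paper uses 100 of 100 (binding); ink uses 117 of 117 (binding).
From A_Bᵀ y = c: 4·y_paper + 3·y_ink = 32; 4·y_paper + 5·y_ink = 36.
Solving: y_paper = 6.5, y_ink = 2.
Shadow price of ink = 2.

2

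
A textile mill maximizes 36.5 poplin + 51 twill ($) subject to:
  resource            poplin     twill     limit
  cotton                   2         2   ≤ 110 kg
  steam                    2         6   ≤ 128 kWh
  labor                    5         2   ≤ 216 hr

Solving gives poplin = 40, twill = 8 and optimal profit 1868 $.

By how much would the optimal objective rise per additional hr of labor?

4.5

Check each constraint at x*: cotton 96/110 (slack 14); steam 128/128 (tight); labor 216/216 (tight).
Slack constraints have shadow price 0 (complementary slackness).
From A_Bᵀ y = c: 2·y_steam + 5·y_labor = 36.5; 6·y_steam + 2·y_labor = 51.
→ y_steam = 7 and y_labor = 4.5.
Shadow price of labor = 4.5.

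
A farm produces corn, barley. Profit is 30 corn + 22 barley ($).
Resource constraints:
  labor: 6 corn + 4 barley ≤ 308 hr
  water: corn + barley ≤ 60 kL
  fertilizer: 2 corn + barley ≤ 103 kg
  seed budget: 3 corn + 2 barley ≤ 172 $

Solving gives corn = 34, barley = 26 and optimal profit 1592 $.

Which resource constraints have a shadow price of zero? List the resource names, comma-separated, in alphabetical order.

fertilizer, seed budget

labor: 308/308 (binding)
water: 60/60 (binding)
fertilizer: 94/103 (slack 9)
seed budget: 154/172 (slack 18)
By complementary slackness, a constraint with positive slack has shadow price 0 → fertilizer, seed budget.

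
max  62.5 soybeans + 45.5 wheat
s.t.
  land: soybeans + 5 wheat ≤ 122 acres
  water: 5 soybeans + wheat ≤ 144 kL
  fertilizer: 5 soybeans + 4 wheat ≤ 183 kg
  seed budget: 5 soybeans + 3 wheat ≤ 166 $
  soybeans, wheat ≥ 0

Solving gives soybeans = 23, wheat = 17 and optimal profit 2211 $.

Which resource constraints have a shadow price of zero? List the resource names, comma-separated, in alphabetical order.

land, water

land: 108/122 (slack 14)
water: 132/144 (slack 12)
fertilizer: 183/183 (binding)
seed budget: 166/166 (binding)
By complementary slackness, a constraint with positive slack has shadow price 0 → land, water.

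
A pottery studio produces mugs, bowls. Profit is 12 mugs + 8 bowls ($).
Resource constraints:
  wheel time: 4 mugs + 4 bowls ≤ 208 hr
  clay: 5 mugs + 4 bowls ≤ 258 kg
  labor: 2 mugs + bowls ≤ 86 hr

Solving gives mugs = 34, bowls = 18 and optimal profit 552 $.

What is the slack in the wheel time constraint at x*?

0

wheel time used = 4·34 + 4·18 = 208; slack = 208 − 208 = 0.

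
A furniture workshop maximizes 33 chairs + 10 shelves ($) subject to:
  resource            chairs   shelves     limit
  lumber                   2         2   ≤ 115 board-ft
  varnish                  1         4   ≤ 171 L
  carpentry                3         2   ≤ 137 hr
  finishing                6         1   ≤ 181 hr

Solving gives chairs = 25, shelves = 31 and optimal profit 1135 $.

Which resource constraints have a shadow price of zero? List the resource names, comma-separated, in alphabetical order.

lumber, varnish

lumber: 112/115 (slack 3)
varnish: 149/171 (slack 22)
carpentry: 137/137 (binding)
finishing: 181/181 (binding)
By complementary slackness, a constraint with positive slack has shadow price 0 → lumber, varnish.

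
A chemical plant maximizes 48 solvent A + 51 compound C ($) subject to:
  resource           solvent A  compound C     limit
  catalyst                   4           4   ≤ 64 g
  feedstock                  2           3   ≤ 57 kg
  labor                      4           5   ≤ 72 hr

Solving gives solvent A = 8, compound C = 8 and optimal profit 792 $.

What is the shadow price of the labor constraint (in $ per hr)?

At the optimum: catalyst uses 64 of 64 (binding); feedstock uses 40 of 57 (slack = 17); labor uses 72 of 72 (binding).
Slack constraints have shadow price 0 (complementary slackness).
From A_Bᵀ y = c: 4·y_catalyst + 4·y_labor = 48; 4·y_catalyst + 5·y_labor = 51.
→ y_catalyst = 9 and y_labor = 3.
Shadow price of labor = 3.

3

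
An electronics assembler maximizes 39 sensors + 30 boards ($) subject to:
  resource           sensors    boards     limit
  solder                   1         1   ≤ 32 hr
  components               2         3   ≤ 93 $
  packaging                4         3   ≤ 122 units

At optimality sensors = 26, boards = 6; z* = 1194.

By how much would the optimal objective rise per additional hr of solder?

3

At the optimum: solder uses 32 of 32 (binding); components uses 70 of 93 (slack = 23); packaging uses 122 of 122 (binding).
Since components is not tight, its dual is 0.
Dual feasibility on the basic columns requires 1·y_solder + 4·y_packaging = 39, 1·y_solder + 3·y_packaging = 30.
This yields shadow prices y_solder = 3, y_packaging = 9.
Shadow price of solder = 3.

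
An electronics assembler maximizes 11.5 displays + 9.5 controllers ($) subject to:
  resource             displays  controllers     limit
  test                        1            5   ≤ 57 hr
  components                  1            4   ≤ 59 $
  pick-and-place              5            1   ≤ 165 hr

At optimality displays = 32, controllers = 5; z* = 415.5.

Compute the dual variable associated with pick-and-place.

2

Check each constraint at x*: test 57/57 (tight); components 52/59 (slack 7); pick-and-place 165/165 (tight).
By complementary slackness, y = 0 for the non-binding constraint.
From A_Bᵀ y = c: 1·y_test + 5·y_pick-and-place = 11.5; 5·y_test + 1·y_pick-and-place = 9.5.
This yields shadow prices y_test = 1.5, y_pick-and-place = 2.
Shadow price of pick-and-place = 2.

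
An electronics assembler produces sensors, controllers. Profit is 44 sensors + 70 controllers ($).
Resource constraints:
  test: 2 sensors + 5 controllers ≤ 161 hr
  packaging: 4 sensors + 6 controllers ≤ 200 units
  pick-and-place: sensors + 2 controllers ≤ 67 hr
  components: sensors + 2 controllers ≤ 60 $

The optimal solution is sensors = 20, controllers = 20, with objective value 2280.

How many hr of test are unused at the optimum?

21

test used = 2·20 + 5·20 = 140; slack = 161 − 140 = 21.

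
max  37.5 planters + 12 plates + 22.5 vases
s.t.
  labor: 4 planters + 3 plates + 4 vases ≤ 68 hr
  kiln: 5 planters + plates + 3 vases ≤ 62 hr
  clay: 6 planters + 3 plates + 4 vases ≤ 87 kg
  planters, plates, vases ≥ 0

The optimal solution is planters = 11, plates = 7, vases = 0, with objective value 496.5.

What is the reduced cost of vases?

At the optimum: labor uses 65 of 68 (slack = 3); kiln uses 62 of 62 (binding); clay uses 87 of 87 (binding).
Since labor is not tight, its dual is 0.
From A_Bᵀ y = c: 5·y_kiln + 6·y_clay = 37.5; 1·y_kiln + 3·y_clay = 12.
Solving: y_kiln = 4.5, y_clay = 2.5.
Reduced cost of vases: c₃ − yᵀa₃ = 22.5 − (4.5·3 + 2.5·4) = 22.5 − 23.5 = -1.

-1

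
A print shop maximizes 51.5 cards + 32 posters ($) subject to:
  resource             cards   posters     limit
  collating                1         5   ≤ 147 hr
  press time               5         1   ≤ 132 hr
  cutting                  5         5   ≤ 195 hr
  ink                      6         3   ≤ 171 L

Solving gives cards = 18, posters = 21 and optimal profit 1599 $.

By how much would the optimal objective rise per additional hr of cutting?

2.5

Binding: cutting and ink. Non-binding: collating (24 unused), press time (21 unused).
By complementary slackness, y = 0 for the non-binding constraints.
From A_Bᵀ y = c: 5·y_cutting + 6·y_ink = 51.5; 5·y_cutting + 3·y_ink = 32.
Solving: y_cutting = 2.5, y_ink = 6.5.
Shadow price of cutting = 2.5.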